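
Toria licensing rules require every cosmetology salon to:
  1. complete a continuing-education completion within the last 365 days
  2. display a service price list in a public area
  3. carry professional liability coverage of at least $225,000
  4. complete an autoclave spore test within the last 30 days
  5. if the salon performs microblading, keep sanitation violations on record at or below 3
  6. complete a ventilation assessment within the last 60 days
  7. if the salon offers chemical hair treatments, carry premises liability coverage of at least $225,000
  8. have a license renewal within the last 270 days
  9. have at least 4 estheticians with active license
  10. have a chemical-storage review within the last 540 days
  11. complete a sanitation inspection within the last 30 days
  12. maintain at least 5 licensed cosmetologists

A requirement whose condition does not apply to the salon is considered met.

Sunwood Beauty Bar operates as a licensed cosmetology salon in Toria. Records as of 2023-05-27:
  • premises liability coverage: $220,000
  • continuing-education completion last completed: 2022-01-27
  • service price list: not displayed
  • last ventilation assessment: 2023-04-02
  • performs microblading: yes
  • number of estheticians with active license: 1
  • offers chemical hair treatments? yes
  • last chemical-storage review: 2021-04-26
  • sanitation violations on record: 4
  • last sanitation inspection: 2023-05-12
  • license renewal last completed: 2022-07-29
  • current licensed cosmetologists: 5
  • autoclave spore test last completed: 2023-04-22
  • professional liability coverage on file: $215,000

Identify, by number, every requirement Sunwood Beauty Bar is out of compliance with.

1, 2, 3, 4, 5, 7, 8, 9, 10

1. continuing-education completion 485 days ago vs limit 365 → not met
2. service price list absent → not met
3. professional liability coverage $215,000 < $225,000 → not met
4. autoclave spore test 35 days ago vs limit 30 → not met
5. condition 'performs microblading' holds; sanitation violations on record 4 > 3 → not met
6. ventilation assessment 55 days ago vs limit 60 → met
7. condition 'offers chemical hair treatments' holds; premises liability coverage $220,000 < $225,000 → not met
8. license renewal 302 days ago vs limit 270 → not met
9. estheticians with active license 1 < 4 → not met
10. chemical-storage review 761 days ago vs limit 540 → not met
11. sanitation inspection 15 days ago vs limit 30 → met
12. licensed cosmetologists 5 ≥ 5 → met
Not met: 1, 2, 3, 4, 5, 7, 8, 9, 10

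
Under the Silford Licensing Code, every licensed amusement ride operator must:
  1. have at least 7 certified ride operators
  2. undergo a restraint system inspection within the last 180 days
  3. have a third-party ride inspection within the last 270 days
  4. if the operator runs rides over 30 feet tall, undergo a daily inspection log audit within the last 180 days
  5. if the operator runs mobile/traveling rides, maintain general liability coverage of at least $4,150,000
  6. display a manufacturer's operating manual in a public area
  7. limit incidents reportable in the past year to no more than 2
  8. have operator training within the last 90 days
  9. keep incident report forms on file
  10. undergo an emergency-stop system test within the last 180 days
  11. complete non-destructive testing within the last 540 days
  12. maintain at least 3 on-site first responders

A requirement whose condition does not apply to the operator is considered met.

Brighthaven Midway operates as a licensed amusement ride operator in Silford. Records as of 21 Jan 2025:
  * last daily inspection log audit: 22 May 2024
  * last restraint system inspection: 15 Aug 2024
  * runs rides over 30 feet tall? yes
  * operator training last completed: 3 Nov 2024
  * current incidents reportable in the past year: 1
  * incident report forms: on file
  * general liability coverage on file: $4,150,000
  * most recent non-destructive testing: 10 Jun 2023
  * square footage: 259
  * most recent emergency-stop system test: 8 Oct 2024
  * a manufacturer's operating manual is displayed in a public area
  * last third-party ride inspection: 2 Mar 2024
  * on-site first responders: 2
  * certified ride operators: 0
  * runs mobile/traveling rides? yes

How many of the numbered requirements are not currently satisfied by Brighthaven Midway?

5

1. certified ride operators 0 < 7 → not met
2. restraint system inspection 159 days ago vs limit 180 → met
3. third-party ride inspection 325 days ago vs limit 270 → not met
4. condition 'runs rides over 30 feet tall' holds; daily inspection log audit 244 days ago vs limit 180 → not met
5. condition 'runs mobile/traveling rides' holds; general liability coverage $4,150,000 ≥ $4,150,000 → met
6. manufacturer's operating manual present → met
7. incidents reportable in the past year 1 ≤ 2 → met
8. operator training 79 days ago vs limit 90 → met
9. incident report forms present → met
10. emergency-stop system test 105 days ago vs limit 180 → met
11. non-destructive testing 591 days ago vs limit 540 → not met
12. on-site first responders 2 < 3 → not met
Not met: 5 of 12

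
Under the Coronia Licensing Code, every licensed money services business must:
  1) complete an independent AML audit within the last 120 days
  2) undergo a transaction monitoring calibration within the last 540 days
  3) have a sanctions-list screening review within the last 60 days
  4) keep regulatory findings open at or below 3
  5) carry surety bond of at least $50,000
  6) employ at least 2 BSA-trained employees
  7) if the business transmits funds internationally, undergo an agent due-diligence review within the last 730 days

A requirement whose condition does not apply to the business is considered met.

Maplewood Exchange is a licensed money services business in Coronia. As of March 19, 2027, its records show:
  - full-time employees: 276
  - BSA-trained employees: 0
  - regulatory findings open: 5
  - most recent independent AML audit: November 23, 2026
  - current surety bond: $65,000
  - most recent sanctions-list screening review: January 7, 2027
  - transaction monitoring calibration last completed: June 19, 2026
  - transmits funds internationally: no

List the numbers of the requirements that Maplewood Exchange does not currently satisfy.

3, 4, 6

1. independent AML audit 116 days ago vs limit 120 → met
2. transaction monitoring calibration 273 days ago vs limit 540 → met
3. sanctions-list screening review 71 days ago vs limit 60 → not met
4. regulatory findings open 5 > 3 → not met
5. surety bond $65,000 ≥ $50,000 → met
6. BSA-trained employees 0 < 2 → not met
7. condition 'transmits funds internationally' does not hold → requirement n/a → met
Not met: 3, 4, 6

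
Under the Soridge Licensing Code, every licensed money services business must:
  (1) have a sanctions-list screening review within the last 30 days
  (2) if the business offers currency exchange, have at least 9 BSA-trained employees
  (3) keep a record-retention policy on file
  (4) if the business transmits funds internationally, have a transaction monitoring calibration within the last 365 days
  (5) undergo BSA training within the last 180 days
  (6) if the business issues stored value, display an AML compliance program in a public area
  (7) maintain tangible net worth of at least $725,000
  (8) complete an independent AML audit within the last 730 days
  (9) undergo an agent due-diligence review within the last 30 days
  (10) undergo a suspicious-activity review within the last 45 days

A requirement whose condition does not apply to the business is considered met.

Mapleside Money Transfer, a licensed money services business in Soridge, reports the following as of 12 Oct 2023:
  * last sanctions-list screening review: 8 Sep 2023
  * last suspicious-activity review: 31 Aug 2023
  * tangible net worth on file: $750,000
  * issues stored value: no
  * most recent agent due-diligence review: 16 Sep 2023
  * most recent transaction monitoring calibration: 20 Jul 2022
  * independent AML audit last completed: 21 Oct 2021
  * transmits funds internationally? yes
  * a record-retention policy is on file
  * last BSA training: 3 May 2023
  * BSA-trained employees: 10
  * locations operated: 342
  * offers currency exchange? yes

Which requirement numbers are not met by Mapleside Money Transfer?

1. sanctions-list screening review 34 days ago vs limit 30 → not met
2. condition 'offers currency exchange' holds; BSA-trained employees 10 ≥ 9 → met
3. record-retention policy present → met
4. condition 'transmits funds internationally' holds; transaction monitoring calibration 449 days ago vs limit 365 → not met
5. BSA training 162 days ago vs limit 180 → met
6. condition 'issues stored value' does not hold → requirement n/a → met
7. tangible net worth $750,000 ≥ $725,000 → met
8. independent AML audit 721 days ago vs limit 730 → met
9. agent due-diligence review 26 days ago vs limit 30 → met
10. suspicious-activity review 42 days ago vs limit 45 → met
Not met: 1, 4

1, 4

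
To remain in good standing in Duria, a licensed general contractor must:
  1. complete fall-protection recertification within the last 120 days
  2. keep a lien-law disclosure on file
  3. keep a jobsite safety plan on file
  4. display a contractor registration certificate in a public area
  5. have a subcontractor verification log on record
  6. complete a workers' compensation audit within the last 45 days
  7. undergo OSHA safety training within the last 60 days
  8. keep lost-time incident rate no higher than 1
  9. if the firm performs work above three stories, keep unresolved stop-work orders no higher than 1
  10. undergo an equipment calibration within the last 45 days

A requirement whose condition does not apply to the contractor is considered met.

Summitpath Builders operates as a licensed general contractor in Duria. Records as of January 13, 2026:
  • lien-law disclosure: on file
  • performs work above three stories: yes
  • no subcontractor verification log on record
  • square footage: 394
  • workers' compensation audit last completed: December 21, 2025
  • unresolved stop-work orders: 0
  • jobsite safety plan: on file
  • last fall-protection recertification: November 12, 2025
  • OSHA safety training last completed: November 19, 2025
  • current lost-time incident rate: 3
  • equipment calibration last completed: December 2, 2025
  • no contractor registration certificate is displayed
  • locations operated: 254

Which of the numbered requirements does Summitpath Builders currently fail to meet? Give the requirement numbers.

4, 5, 8

1. fall-protection recertification 62 days ago vs limit 120 → met
2. lien-law disclosure present → met
3. jobsite safety plan present → met
4. contractor registration certificate absent → not met
5. subcontractor verification log absent → not met
6. workers' compensation audit 23 days ago vs limit 45 → met
7. OSHA safety training 55 days ago vs limit 60 → met
8. lost-time incident rate 3 > 1 → not met
9. condition 'performs work above three stories' holds; unresolved stop-work orders 0 ≤ 1 → met
10. equipment calibration 42 days ago vs limit 45 → met
Not met: 4, 5, 8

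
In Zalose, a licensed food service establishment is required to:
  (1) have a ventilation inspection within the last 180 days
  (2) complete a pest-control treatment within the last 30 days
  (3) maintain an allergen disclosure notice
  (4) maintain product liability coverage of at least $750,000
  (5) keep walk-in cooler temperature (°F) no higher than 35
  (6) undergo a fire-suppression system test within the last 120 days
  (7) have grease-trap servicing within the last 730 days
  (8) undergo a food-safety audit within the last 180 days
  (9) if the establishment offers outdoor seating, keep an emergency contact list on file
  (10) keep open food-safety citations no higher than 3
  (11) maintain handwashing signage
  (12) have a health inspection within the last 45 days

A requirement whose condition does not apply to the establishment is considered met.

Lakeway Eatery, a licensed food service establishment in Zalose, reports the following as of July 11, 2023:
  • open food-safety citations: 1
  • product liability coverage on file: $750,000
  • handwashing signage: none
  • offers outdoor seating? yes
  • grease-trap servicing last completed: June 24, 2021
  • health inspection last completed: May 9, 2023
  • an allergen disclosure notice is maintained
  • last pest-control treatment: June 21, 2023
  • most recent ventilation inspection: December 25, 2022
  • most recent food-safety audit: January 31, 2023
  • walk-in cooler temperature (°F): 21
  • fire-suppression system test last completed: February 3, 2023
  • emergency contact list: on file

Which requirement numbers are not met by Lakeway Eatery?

1. ventilation inspection 198 days ago vs limit 180 → not met
2. pest-control treatment 20 days ago vs limit 30 → met
3. allergen disclosure notice present → met
4. product liability coverage $750,000 ≥ $750,000 → met
5. walk-in cooler temperature (°F) 21 ≤ 35 → met
6. fire-suppression system test 158 days ago vs limit 120 → not met
7. grease-trap servicing 747 days ago vs limit 730 → not met
8. food-safety audit 161 days ago vs limit 180 → met
9. condition 'offers outdoor seating' holds; emergency contact list present → met
10. open food-safety citations 1 ≤ 3 → met
11. handwashing signage absent → not met
12. health inspection 63 days ago vs limit 45 → not met
Not met: 1, 6, 7, 11, 12

1, 6, 7, 11, 12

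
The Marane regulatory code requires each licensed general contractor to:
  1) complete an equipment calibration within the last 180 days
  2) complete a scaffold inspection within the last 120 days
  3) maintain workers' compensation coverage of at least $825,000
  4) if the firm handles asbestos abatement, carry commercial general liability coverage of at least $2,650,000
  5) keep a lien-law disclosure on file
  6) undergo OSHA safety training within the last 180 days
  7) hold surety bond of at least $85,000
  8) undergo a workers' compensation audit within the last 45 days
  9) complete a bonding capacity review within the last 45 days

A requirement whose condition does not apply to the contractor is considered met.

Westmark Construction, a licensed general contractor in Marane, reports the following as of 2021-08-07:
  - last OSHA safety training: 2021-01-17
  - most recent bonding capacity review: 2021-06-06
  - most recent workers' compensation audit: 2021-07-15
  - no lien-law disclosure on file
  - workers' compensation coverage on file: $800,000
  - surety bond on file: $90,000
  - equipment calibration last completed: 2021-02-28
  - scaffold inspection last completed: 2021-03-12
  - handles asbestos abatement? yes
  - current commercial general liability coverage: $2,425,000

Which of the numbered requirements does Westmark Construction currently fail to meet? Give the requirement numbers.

2, 3, 4, 5, 6, 9

1. equipment calibration 160 days ago vs limit 180 → met
2. scaffold inspection 148 days ago vs limit 120 → not met
3. workers' compensation coverage $800,000 < $825,000 → not met
4. condition 'handles asbestos abatement' holds; commercial general liability coverage $2,425,000 < $2,650,000 → not met
5. lien-law disclosure absent → not met
6. OSHA safety training 202 days ago vs limit 180 → not met
7. surety bond $90,000 ≥ $85,000 → met
8. workers' compensation audit 23 days ago vs limit 45 → met
9. bonding capacity review 62 days ago vs limit 45 → not met
Not met: 2, 3, 4, 5, 6, 9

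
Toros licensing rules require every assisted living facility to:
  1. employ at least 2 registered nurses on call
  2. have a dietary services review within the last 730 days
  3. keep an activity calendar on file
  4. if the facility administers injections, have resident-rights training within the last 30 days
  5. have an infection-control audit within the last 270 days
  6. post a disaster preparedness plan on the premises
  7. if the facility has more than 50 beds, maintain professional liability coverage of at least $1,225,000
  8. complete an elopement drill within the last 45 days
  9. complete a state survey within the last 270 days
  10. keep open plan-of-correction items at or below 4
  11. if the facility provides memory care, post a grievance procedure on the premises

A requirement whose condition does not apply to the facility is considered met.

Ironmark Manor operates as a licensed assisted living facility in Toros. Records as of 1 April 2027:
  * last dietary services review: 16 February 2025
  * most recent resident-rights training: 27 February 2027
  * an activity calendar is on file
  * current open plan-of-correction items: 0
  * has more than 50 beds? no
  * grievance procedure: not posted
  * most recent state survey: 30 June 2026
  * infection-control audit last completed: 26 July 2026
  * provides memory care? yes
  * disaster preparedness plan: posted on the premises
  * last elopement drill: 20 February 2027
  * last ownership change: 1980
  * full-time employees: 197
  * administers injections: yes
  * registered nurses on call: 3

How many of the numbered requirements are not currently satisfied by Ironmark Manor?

1. registered nurses on call 3 ≥ 2 → met
2. dietary services review 774 days ago vs limit 730 → not met
3. activity calendar present → met
4. condition 'administers injections' holds; resident-rights training 33 days ago vs limit 30 → not met
5. infection-control audit 249 days ago vs limit 270 → met
6. disaster preparedness plan present → met
7. condition 'has more than 50 beds' does not hold → requirement n/a → met
8. elopement drill 40 days ago vs limit 45 → met
9. state survey 275 days ago vs limit 270 → not met
10. open plan-of-correction items 0 ≤ 4 → met
11. condition 'provides memory care' holds; grievance procedure absent → not met
Not met: 4 of 11

4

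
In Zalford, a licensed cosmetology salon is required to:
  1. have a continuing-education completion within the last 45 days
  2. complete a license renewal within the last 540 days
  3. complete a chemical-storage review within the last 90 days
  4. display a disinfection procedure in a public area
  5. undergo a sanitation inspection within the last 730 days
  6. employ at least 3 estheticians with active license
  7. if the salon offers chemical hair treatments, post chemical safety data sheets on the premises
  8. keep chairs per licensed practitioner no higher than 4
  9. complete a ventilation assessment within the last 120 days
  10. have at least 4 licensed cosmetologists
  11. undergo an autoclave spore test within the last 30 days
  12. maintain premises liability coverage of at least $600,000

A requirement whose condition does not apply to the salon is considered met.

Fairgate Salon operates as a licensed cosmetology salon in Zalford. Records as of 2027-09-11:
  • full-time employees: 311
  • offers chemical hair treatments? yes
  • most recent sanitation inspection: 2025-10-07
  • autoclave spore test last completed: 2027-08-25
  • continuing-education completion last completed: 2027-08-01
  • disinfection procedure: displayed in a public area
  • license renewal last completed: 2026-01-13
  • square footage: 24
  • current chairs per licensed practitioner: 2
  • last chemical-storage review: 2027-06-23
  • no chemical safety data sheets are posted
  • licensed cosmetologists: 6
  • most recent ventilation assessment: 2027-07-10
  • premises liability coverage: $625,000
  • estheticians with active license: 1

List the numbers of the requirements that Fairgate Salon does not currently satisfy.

2, 6, 7

1. continuing-education completion 41 days ago vs limit 45 → met
2. license renewal 606 days ago vs limit 540 → not met
3. chemical-storage review 80 days ago vs limit 90 → met
4. disinfection procedure present → met
5. sanitation inspection 704 days ago vs limit 730 → met
6. estheticians with active license 1 < 3 → not met
7. condition 'offers chemical hair treatments' holds; chemical safety data sheets absent → not met
8. chairs per licensed practitioner 2 ≤ 4 → met
9. ventilation assessment 63 days ago vs limit 120 → met
10. licensed cosmetologists 6 ≥ 4 → met
11. autoclave spore test 17 days ago vs limit 30 → met
12. premises liability coverage $625,000 ≥ $600,000 → met
Not met: 2, 6, 7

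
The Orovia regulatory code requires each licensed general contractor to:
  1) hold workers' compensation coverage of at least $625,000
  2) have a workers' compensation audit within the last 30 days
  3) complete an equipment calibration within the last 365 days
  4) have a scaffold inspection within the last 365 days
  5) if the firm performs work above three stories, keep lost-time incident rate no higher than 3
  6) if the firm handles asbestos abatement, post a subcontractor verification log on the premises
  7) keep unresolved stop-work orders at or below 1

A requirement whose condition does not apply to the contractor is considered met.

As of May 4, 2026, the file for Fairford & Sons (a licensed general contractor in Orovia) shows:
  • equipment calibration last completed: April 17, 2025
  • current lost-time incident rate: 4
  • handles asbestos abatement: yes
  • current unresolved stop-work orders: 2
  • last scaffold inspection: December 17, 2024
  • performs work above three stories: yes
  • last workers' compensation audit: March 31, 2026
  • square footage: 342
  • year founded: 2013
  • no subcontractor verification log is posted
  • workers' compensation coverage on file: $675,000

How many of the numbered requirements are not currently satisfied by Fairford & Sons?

6

1. workers' compensation coverage $675,000 ≥ $625,000 → met
2. workers' compensation audit 34 days ago vs limit 30 → not met
3. equipment calibration 382 days ago vs limit 365 → not met
4. scaffold inspection 503 days ago vs limit 365 → not met
5. condition 'performs work above three stories' holds; lost-time incident rate 4 > 3 → not met
6. condition 'handles asbestos abatement' holds; subcontractor verification log absent → not met
7. unresolved stop-work orders 2 > 1 → not met
Not met: 6 of 7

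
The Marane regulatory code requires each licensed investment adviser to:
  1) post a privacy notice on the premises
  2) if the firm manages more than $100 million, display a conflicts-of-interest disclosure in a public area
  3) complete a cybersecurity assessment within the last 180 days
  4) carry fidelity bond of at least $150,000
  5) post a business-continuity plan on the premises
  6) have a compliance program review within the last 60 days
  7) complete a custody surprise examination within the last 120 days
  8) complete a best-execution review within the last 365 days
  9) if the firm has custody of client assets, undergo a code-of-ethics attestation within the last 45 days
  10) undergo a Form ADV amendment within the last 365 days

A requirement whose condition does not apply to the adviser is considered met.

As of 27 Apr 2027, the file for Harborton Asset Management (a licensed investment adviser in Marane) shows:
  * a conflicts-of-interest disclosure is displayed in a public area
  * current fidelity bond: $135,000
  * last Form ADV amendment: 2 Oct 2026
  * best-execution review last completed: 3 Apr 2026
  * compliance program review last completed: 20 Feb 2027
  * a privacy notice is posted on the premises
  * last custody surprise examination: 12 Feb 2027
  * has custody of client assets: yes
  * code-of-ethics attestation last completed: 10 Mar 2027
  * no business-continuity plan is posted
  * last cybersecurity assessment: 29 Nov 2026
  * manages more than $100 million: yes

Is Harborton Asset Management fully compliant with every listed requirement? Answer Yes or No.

No

1. privacy notice present → met
2. condition 'manages more than $100 million' holds; conflicts-of-interest disclosure present → met
3. cybersecurity assessment 149 days ago vs limit 180 → met
4. fidelity bond $135,000 < $150,000 → not met
5. business-continuity plan absent → not met
6. compliance program review 66 days ago vs limit 60 → not met
7. custody surprise examination 74 days ago vs limit 120 → met
8. best-execution review 389 days ago vs limit 365 → not met
9. condition 'has custody of client assets' holds; code-of-ethics attestation 48 days ago vs limit 45 → not met
10. Form ADV amendment 207 days ago vs limit 365 → met
Not met: 4, 5, 6, 8, 9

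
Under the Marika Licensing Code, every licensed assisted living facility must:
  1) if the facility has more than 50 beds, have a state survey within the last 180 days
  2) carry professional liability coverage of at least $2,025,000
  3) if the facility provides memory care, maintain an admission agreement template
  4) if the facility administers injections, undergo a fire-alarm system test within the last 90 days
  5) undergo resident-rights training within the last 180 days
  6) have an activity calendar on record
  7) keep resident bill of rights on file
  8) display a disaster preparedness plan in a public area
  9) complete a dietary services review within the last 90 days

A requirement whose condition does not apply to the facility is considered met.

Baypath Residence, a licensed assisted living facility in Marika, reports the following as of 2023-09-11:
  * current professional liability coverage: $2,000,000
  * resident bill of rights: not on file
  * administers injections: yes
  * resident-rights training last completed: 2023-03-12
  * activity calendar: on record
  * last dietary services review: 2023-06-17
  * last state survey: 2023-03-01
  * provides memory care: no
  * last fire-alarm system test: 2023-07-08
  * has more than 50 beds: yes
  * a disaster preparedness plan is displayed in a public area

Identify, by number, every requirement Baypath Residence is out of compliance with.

1. condition 'has more than 50 beds' holds; state survey 194 days ago vs limit 180 → not met
2. professional liability coverage $2,000,000 < $2,025,000 → not met
3. condition 'provides memory care' does not hold → requirement n/a → met
4. condition 'administers injections' holds; fire-alarm system test 65 days ago vs limit 90 → met
5. resident-rights training 183 days ago vs limit 180 → not met
6. activity calendar present → met
7. resident bill of rights absent → not met
8. disaster preparedness plan present → met
9. dietary services review 86 days ago vs limit 90 → met
Not met: 1, 2, 5, 7

1, 2, 5, 7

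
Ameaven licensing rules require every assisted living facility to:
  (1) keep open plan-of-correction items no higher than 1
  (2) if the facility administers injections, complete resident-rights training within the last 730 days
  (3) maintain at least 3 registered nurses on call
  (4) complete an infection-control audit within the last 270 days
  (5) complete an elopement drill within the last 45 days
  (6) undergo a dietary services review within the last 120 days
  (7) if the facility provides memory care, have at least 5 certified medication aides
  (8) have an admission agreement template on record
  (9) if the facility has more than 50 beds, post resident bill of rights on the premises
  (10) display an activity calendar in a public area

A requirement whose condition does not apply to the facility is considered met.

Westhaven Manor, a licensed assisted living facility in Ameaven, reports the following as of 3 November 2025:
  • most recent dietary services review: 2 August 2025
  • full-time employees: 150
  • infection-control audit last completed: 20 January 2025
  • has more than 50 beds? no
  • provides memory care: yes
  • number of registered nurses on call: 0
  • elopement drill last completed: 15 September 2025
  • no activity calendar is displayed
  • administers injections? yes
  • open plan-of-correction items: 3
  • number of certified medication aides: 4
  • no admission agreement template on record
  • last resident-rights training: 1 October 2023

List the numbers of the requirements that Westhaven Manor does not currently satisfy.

1, 2, 3, 4, 5, 7, 8, 10

1. open plan-of-correction items 3 > 1 → not met
2. condition 'administers injections' holds; resident-rights training 764 days ago vs limit 730 → not met
3. registered nurses on call 0 < 3 → not met
4. infection-control audit 287 days ago vs limit 270 → not met
5. elopement drill 49 days ago vs limit 45 → not met
6. dietary services review 93 days ago vs limit 120 → met
7. condition 'provides memory care' holds; certified medication aides 4 < 5 → not met
8. admission agreement template absent → not met
9. condition 'has more than 50 beds' does not hold → requirement n/a → met
10. activity calendar absent → not met
Not met: 1, 2, 3, 4, 5, 7, 8, 10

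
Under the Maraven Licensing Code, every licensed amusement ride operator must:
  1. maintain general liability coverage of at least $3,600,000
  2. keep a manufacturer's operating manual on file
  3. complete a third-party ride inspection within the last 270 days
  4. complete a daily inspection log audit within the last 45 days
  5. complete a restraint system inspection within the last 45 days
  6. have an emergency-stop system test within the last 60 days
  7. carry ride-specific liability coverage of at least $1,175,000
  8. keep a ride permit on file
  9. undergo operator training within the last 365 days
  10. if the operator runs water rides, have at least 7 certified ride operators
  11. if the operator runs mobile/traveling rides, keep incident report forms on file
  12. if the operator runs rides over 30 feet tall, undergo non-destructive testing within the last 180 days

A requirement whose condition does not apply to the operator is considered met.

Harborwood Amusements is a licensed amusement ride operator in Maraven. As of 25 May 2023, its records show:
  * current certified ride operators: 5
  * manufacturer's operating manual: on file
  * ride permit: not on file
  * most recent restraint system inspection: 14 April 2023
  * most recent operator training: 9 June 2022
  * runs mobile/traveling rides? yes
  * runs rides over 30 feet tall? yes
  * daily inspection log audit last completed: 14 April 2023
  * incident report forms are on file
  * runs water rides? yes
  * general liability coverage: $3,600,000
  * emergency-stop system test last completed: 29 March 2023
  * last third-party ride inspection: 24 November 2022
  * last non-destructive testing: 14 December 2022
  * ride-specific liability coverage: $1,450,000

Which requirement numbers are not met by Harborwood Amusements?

1. general liability coverage $3,600,000 ≥ $3,600,000 → met
2. manufacturer's operating manual present → met
3. third-party ride inspection 182 days ago vs limit 270 → met
4. daily inspection log audit 41 days ago vs limit 45 → met
5. restraint system inspection 41 days ago vs limit 45 → met
6. emergency-stop system test 57 days ago vs limit 60 → met
7. ride-specific liability coverage $1,450,000 ≥ $1,175,000 → met
8. ride permit absent → not met
9. operator training 350 days ago vs limit 365 → met
10. condition 'runs water rides' holds; certified ride operators 5 < 7 → not met
11. condition 'runs mobile/traveling rides' holds; incident report forms present → met
12. condition 'runs rides over 30 feet tall' holds; non-destructive testing 162 days ago vs limit 180 → met
Not met: 8, 10

8, 10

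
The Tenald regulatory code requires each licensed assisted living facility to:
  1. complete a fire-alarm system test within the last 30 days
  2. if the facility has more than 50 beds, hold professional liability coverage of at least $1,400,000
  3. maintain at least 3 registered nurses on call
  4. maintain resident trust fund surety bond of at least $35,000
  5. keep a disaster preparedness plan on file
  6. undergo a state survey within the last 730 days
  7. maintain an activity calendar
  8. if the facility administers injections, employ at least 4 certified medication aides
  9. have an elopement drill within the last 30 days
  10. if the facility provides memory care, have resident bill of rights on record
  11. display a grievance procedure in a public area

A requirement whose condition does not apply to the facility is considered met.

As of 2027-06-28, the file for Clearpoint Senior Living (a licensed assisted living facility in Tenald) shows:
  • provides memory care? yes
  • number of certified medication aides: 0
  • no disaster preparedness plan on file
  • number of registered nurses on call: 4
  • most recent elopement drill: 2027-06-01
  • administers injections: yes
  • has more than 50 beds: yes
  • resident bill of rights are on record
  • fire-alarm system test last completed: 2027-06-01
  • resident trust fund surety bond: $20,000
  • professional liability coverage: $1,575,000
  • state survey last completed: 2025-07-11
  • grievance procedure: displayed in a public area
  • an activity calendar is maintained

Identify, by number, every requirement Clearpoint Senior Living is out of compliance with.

4, 5, 8

1. fire-alarm system test 27 days ago vs limit 30 → met
2. condition 'has more than 50 beds' holds; professional liability coverage $1,575,000 ≥ $1,400,000 → met
3. registered nurses on call 4 ≥ 3 → met
4. resident trust fund surety bond $20,000 < $35,000 → not met
5. disaster preparedness plan absent → not met
6. state survey 717 days ago vs limit 730 → met
7. activity calendar present → met
8. condition 'administers injections' holds; certified medication aides 0 < 4 → not met
9. elopement drill 27 days ago vs limit 30 → met
10. condition 'provides memory care' holds; resident bill of rights present → met
11. grievance procedure present → met
Not met: 4, 5, 8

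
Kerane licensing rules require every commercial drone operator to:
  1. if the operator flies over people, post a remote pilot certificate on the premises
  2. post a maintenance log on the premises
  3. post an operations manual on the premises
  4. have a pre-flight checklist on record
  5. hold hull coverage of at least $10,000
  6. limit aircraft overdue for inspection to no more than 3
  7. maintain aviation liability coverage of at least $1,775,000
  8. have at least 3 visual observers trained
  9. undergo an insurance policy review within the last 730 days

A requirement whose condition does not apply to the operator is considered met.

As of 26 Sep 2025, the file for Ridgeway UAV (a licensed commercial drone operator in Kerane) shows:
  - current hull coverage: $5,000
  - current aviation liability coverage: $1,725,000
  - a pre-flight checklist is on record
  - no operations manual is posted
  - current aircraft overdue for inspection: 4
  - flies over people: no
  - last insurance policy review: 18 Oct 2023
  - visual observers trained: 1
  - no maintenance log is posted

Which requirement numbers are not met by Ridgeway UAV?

1. condition 'flies over people' does not hold → requirement n/a → met
2. maintenance log absent → not met
3. operations manual absent → not met
4. pre-flight checklist present → met
5. hull coverage $5,000 < $10,000 → not met
6. aircraft overdue for inspection 4 > 3 → not met
7. aviation liability coverage $1,725,000 < $1,775,000 → not met
8. visual observers trained 1 < 3 → not met
9. insurance policy review 709 days ago vs limit 730 → met
Not met: 2, 3, 5, 6, 7, 8

2, 3, 5, 6, 7, 8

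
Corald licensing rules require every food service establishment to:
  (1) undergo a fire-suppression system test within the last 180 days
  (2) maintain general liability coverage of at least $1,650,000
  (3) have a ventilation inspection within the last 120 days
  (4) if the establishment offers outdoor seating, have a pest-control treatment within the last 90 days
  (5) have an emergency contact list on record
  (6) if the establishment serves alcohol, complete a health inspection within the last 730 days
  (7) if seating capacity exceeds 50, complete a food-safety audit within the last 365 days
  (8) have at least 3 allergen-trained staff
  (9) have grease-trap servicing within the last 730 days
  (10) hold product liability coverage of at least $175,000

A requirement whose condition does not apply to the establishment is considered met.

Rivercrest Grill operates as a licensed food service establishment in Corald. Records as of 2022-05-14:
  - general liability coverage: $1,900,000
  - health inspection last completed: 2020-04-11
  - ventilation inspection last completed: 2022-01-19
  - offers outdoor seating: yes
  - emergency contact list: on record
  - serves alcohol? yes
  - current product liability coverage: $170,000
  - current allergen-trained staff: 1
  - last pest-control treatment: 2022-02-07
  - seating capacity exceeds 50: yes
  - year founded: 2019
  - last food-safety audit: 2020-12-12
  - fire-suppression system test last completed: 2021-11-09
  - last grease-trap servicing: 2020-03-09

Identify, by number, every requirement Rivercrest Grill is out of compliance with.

1, 4, 6, 7, 8, 9, 10

1. fire-suppression system test 186 days ago vs limit 180 → not met
2. general liability coverage $1,900,000 ≥ $1,650,000 → met
3. ventilation inspection 115 days ago vs limit 120 → met
4. condition 'offers outdoor seating' holds; pest-control treatment 96 days ago vs limit 90 → not met
5. emergency contact list present → met
6. condition 'serves alcohol' holds; health inspection 763 days ago vs limit 730 → not met
7. condition 'seating capacity exceeds 50' holds; food-safety audit 518 days ago vs limit 365 → not met
8. allergen-trained staff 1 < 3 → not met
9. grease-trap servicing 796 days ago vs limit 730 → not met
10. product liability coverage $170,000 < $175,000 → not met
Not met: 1, 4, 6, 7, 8, 9, 10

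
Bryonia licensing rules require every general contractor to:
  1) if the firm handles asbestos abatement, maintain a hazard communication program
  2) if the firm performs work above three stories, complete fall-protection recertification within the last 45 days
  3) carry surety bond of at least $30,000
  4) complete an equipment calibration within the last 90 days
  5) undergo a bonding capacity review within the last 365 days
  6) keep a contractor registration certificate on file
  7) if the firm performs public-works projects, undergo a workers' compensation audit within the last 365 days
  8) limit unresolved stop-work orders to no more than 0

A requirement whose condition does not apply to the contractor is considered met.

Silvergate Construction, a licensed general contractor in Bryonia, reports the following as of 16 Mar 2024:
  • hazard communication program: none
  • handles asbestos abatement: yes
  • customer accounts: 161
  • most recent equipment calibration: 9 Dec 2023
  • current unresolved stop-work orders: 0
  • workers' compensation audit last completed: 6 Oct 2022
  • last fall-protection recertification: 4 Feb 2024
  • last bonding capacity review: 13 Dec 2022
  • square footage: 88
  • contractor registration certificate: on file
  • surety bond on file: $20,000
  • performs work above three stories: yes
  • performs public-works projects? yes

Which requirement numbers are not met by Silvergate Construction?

1, 3, 4, 5, 7

1. condition 'handles asbestos abatement' holds; hazard communication program absent → not met
2. condition 'performs work above three stories' holds; fall-protection recertification 41 days ago vs limit 45 → met
3. surety bond $20,000 < $30,000 → not met
4. equipment calibration 98 days ago vs limit 90 → not met
5. bonding capacity review 459 days ago vs limit 365 → not met
6. contractor registration certificate present → met
7. condition 'performs public-works projects' holds; workers' compensation audit 527 days ago vs limit 365 → not met
8. unresolved stop-work orders 0 ≤ 0 → met
Not met: 1, 3, 4, 5, 7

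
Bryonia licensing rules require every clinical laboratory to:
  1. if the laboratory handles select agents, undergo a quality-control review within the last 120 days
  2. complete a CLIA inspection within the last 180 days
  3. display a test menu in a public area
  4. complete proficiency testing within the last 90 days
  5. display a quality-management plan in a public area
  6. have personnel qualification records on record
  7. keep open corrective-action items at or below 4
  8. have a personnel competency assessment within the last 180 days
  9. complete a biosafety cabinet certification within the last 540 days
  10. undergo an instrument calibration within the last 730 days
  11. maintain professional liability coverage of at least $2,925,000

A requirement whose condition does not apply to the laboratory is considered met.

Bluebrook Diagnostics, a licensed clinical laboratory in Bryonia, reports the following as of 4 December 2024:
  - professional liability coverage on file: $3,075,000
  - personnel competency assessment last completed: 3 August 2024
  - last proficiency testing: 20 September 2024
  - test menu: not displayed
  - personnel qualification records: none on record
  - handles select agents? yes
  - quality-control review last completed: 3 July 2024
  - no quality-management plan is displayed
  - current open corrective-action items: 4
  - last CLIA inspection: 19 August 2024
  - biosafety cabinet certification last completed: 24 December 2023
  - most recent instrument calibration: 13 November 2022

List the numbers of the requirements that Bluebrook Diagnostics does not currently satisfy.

1. condition 'handles select agents' holds; quality-control review 154 days ago vs limit 120 → not met
2. CLIA inspection 107 days ago vs limit 180 → met
3. test menu absent → not met
4. proficiency testing 75 days ago vs limit 90 → met
5. quality-management plan absent → not met
6. personnel qualification records absent → not met
7. open corrective-action items 4 ≤ 4 → met
8. personnel competency assessment 123 days ago vs limit 180 → met
9. biosafety cabinet certification 346 days ago vs limit 540 → met
10. instrument calibration 752 days ago vs limit 730 → not met
11. professional liability coverage $3,075,000 ≥ $2,925,000 → met
Not met: 1, 3, 5, 6, 10

1, 3, 5, 6, 10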